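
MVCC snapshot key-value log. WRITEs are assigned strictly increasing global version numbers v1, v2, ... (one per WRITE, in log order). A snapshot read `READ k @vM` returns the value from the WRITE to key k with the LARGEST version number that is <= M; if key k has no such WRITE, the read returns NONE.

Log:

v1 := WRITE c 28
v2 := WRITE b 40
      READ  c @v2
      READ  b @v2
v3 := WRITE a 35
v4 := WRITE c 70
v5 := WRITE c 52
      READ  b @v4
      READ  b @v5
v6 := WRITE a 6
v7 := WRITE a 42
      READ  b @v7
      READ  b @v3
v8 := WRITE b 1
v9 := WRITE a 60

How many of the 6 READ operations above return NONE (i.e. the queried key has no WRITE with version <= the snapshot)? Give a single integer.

Answer: 0

Derivation:
v1: WRITE c=28  (c history now [(1, 28)])
v2: WRITE b=40  (b history now [(2, 40)])
READ c @v2: history=[(1, 28)] -> pick v1 -> 28
READ b @v2: history=[(2, 40)] -> pick v2 -> 40
v3: WRITE a=35  (a history now [(3, 35)])
v4: WRITE c=70  (c history now [(1, 28), (4, 70)])
v5: WRITE c=52  (c history now [(1, 28), (4, 70), (5, 52)])
READ b @v4: history=[(2, 40)] -> pick v2 -> 40
READ b @v5: history=[(2, 40)] -> pick v2 -> 40
v6: WRITE a=6  (a history now [(3, 35), (6, 6)])
v7: WRITE a=42  (a history now [(3, 35), (6, 6), (7, 42)])
READ b @v7: history=[(2, 40)] -> pick v2 -> 40
READ b @v3: history=[(2, 40)] -> pick v2 -> 40
v8: WRITE b=1  (b history now [(2, 40), (8, 1)])
v9: WRITE a=60  (a history now [(3, 35), (6, 6), (7, 42), (9, 60)])
Read results in order: ['28', '40', '40', '40', '40', '40']
NONE count = 0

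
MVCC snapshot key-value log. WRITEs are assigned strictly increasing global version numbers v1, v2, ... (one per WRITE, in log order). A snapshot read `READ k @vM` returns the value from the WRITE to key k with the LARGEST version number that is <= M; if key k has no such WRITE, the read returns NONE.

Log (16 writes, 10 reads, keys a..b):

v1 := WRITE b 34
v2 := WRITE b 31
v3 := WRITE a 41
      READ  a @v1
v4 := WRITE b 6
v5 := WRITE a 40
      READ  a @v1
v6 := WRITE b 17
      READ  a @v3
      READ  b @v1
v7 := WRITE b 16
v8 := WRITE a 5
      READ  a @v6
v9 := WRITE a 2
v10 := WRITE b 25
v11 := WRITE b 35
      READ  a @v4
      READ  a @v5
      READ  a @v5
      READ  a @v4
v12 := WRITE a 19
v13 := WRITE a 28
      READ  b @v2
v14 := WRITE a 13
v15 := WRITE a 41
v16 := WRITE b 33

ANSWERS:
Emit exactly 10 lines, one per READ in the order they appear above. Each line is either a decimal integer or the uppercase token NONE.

Answer: NONE
NONE
41
34
40
41
40
40
41
31

Derivation:
v1: WRITE b=34  (b history now [(1, 34)])
v2: WRITE b=31  (b history now [(1, 34), (2, 31)])
v3: WRITE a=41  (a history now [(3, 41)])
READ a @v1: history=[(3, 41)] -> no version <= 1 -> NONE
v4: WRITE b=6  (b history now [(1, 34), (2, 31), (4, 6)])
v5: WRITE a=40  (a history now [(3, 41), (5, 40)])
READ a @v1: history=[(3, 41), (5, 40)] -> no version <= 1 -> NONE
v6: WRITE b=17  (b history now [(1, 34), (2, 31), (4, 6), (6, 17)])
READ a @v3: history=[(3, 41), (5, 40)] -> pick v3 -> 41
READ b @v1: history=[(1, 34), (2, 31), (4, 6), (6, 17)] -> pick v1 -> 34
v7: WRITE b=16  (b history now [(1, 34), (2, 31), (4, 6), (6, 17), (7, 16)])
v8: WRITE a=5  (a history now [(3, 41), (5, 40), (8, 5)])
READ a @v6: history=[(3, 41), (5, 40), (8, 5)] -> pick v5 -> 40
v9: WRITE a=2  (a history now [(3, 41), (5, 40), (8, 5), (9, 2)])
v10: WRITE b=25  (b history now [(1, 34), (2, 31), (4, 6), (6, 17), (7, 16), (10, 25)])
v11: WRITE b=35  (b history now [(1, 34), (2, 31), (4, 6), (6, 17), (7, 16), (10, 25), (11, 35)])
READ a @v4: history=[(3, 41), (5, 40), (8, 5), (9, 2)] -> pick v3 -> 41
READ a @v5: history=[(3, 41), (5, 40), (8, 5), (9, 2)] -> pick v5 -> 40
READ a @v5: history=[(3, 41), (5, 40), (8, 5), (9, 2)] -> pick v5 -> 40
READ a @v4: history=[(3, 41), (5, 40), (8, 5), (9, 2)] -> pick v3 -> 41
v12: WRITE a=19  (a history now [(3, 41), (5, 40), (8, 5), (9, 2), (12, 19)])
v13: WRITE a=28  (a history now [(3, 41), (5, 40), (8, 5), (9, 2), (12, 19), (13, 28)])
READ b @v2: history=[(1, 34), (2, 31), (4, 6), (6, 17), (7, 16), (10, 25), (11, 35)] -> pick v2 -> 31
v14: WRITE a=13  (a history now [(3, 41), (5, 40), (8, 5), (9, 2), (12, 19), (13, 28), (14, 13)])
v15: WRITE a=41  (a history now [(3, 41), (5, 40), (8, 5), (9, 2), (12, 19), (13, 28), (14, 13), (15, 41)])
v16: WRITE b=33  (b history now [(1, 34), (2, 31), (4, 6), (6, 17), (7, 16), (10, 25), (11, 35), (16, 33)])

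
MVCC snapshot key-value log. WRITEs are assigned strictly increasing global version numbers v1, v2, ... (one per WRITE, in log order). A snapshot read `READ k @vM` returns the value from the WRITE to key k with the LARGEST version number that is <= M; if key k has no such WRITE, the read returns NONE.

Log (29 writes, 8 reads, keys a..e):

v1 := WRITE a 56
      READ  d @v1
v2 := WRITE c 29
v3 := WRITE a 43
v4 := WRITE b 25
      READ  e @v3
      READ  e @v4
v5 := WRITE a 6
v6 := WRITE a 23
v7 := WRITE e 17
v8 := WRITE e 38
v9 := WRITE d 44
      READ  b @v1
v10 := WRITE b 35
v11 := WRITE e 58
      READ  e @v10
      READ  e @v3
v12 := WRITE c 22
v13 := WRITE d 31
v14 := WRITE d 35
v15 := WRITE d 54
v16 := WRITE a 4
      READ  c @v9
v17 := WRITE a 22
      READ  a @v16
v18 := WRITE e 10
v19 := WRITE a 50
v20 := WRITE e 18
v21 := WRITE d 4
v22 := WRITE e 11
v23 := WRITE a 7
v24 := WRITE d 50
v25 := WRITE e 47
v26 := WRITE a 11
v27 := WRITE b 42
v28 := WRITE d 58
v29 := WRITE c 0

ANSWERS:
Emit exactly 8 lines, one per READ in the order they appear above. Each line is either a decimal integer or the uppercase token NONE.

Answer: NONE
NONE
NONE
NONE
38
NONE
29
4

Derivation:
v1: WRITE a=56  (a history now [(1, 56)])
READ d @v1: history=[] -> no version <= 1 -> NONE
v2: WRITE c=29  (c history now [(2, 29)])
v3: WRITE a=43  (a history now [(1, 56), (3, 43)])
v4: WRITE b=25  (b history now [(4, 25)])
READ e @v3: history=[] -> no version <= 3 -> NONE
READ e @v4: history=[] -> no version <= 4 -> NONE
v5: WRITE a=6  (a history now [(1, 56), (3, 43), (5, 6)])
v6: WRITE a=23  (a history now [(1, 56), (3, 43), (5, 6), (6, 23)])
v7: WRITE e=17  (e history now [(7, 17)])
v8: WRITE e=38  (e history now [(7, 17), (8, 38)])
v9: WRITE d=44  (d history now [(9, 44)])
READ b @v1: history=[(4, 25)] -> no version <= 1 -> NONE
v10: WRITE b=35  (b history now [(4, 25), (10, 35)])
v11: WRITE e=58  (e history now [(7, 17), (8, 38), (11, 58)])
READ e @v10: history=[(7, 17), (8, 38), (11, 58)] -> pick v8 -> 38
READ e @v3: history=[(7, 17), (8, 38), (11, 58)] -> no version <= 3 -> NONE
v12: WRITE c=22  (c history now [(2, 29), (12, 22)])
v13: WRITE d=31  (d history now [(9, 44), (13, 31)])
v14: WRITE d=35  (d history now [(9, 44), (13, 31), (14, 35)])
v15: WRITE d=54  (d history now [(9, 44), (13, 31), (14, 35), (15, 54)])
v16: WRITE a=4  (a history now [(1, 56), (3, 43), (5, 6), (6, 23), (16, 4)])
READ c @v9: history=[(2, 29), (12, 22)] -> pick v2 -> 29
v17: WRITE a=22  (a history now [(1, 56), (3, 43), (5, 6), (6, 23), (16, 4), (17, 22)])
READ a @v16: history=[(1, 56), (3, 43), (5, 6), (6, 23), (16, 4), (17, 22)] -> pick v16 -> 4
v18: WRITE e=10  (e history now [(7, 17), (8, 38), (11, 58), (18, 10)])
v19: WRITE a=50  (a history now [(1, 56), (3, 43), (5, 6), (6, 23), (16, 4), (17, 22), (19, 50)])
v20: WRITE e=18  (e history now [(7, 17), (8, 38), (11, 58), (18, 10), (20, 18)])
v21: WRITE d=4  (d history now [(9, 44), (13, 31), (14, 35), (15, 54), (21, 4)])
v22: WRITE e=11  (e history now [(7, 17), (8, 38), (11, 58), (18, 10), (20, 18), (22, 11)])
v23: WRITE a=7  (a history now [(1, 56), (3, 43), (5, 6), (6, 23), (16, 4), (17, 22), (19, 50), (23, 7)])
v24: WRITE d=50  (d history now [(9, 44), (13, 31), (14, 35), (15, 54), (21, 4), (24, 50)])
v25: WRITE e=47  (e history now [(7, 17), (8, 38), (11, 58), (18, 10), (20, 18), (22, 11), (25, 47)])
v26: WRITE a=11  (a history now [(1, 56), (3, 43), (5, 6), (6, 23), (16, 4), (17, 22), (19, 50), (23, 7), (26, 11)])
v27: WRITE b=42  (b history now [(4, 25), (10, 35), (27, 42)])
v28: WRITE d=58  (d history now [(9, 44), (13, 31), (14, 35), (15, 54), (21, 4), (24, 50), (28, 58)])
v29: WRITE c=0  (c history now [(2, 29), (12, 22), (29, 0)])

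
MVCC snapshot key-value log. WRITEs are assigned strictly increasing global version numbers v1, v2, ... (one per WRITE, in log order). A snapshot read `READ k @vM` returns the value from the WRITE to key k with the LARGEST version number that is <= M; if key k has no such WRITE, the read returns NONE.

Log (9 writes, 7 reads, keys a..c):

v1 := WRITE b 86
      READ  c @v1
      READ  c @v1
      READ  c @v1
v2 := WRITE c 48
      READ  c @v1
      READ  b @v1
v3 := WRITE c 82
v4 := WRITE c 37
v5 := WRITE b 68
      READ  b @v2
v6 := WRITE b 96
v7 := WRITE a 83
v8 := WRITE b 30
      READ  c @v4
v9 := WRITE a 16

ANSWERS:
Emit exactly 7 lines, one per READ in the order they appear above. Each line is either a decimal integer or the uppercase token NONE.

Answer: NONE
NONE
NONE
NONE
86
86
37

Derivation:
v1: WRITE b=86  (b history now [(1, 86)])
READ c @v1: history=[] -> no version <= 1 -> NONE
READ c @v1: history=[] -> no version <= 1 -> NONE
READ c @v1: history=[] -> no version <= 1 -> NONE
v2: WRITE c=48  (c history now [(2, 48)])
READ c @v1: history=[(2, 48)] -> no version <= 1 -> NONE
READ b @v1: history=[(1, 86)] -> pick v1 -> 86
v3: WRITE c=82  (c history now [(2, 48), (3, 82)])
v4: WRITE c=37  (c history now [(2, 48), (3, 82), (4, 37)])
v5: WRITE b=68  (b history now [(1, 86), (5, 68)])
READ b @v2: history=[(1, 86), (5, 68)] -> pick v1 -> 86
v6: WRITE b=96  (b history now [(1, 86), (5, 68), (6, 96)])
v7: WRITE a=83  (a history now [(7, 83)])
v8: WRITE b=30  (b history now [(1, 86), (5, 68), (6, 96), (8, 30)])
READ c @v4: history=[(2, 48), (3, 82), (4, 37)] -> pick v4 -> 37
v9: WRITE a=16  (a history now [(7, 83), (9, 16)])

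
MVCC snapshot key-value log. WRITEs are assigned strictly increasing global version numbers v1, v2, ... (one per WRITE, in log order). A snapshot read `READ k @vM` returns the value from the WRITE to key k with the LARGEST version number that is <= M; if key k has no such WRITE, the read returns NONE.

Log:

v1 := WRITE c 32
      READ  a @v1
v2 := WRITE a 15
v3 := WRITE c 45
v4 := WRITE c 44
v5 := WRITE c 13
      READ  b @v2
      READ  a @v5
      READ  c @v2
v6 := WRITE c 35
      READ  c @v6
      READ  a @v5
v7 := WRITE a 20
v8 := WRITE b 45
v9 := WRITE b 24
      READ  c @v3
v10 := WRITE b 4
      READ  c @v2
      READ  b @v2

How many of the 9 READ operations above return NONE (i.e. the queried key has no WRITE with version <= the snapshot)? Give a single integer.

Answer: 3

Derivation:
v1: WRITE c=32  (c history now [(1, 32)])
READ a @v1: history=[] -> no version <= 1 -> NONE
v2: WRITE a=15  (a history now [(2, 15)])
v3: WRITE c=45  (c history now [(1, 32), (3, 45)])
v4: WRITE c=44  (c history now [(1, 32), (3, 45), (4, 44)])
v5: WRITE c=13  (c history now [(1, 32), (3, 45), (4, 44), (5, 13)])
READ b @v2: history=[] -> no version <= 2 -> NONE
READ a @v5: history=[(2, 15)] -> pick v2 -> 15
READ c @v2: history=[(1, 32), (3, 45), (4, 44), (5, 13)] -> pick v1 -> 32
v6: WRITE c=35  (c history now [(1, 32), (3, 45), (4, 44), (5, 13), (6, 35)])
READ c @v6: history=[(1, 32), (3, 45), (4, 44), (5, 13), (6, 35)] -> pick v6 -> 35
READ a @v5: history=[(2, 15)] -> pick v2 -> 15
v7: WRITE a=20  (a history now [(2, 15), (7, 20)])
v8: WRITE b=45  (b history now [(8, 45)])
v9: WRITE b=24  (b history now [(8, 45), (9, 24)])
READ c @v3: history=[(1, 32), (3, 45), (4, 44), (5, 13), (6, 35)] -> pick v3 -> 45
v10: WRITE b=4  (b history now [(8, 45), (9, 24), (10, 4)])
READ c @v2: history=[(1, 32), (3, 45), (4, 44), (5, 13), (6, 35)] -> pick v1 -> 32
READ b @v2: history=[(8, 45), (9, 24), (10, 4)] -> no version <= 2 -> NONE
Read results in order: ['NONE', 'NONE', '15', '32', '35', '15', '45', '32', 'NONE']
NONE count = 3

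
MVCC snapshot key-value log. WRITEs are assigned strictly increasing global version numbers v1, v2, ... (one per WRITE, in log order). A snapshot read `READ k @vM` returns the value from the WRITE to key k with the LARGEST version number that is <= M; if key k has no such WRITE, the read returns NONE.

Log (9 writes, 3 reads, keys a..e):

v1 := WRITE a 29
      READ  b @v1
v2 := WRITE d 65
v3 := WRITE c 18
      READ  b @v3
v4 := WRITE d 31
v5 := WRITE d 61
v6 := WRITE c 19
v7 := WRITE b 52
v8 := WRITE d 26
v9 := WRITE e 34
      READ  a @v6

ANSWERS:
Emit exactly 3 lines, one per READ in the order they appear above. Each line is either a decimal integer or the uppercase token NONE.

Answer: NONE
NONE
29

Derivation:
v1: WRITE a=29  (a history now [(1, 29)])
READ b @v1: history=[] -> no version <= 1 -> NONE
v2: WRITE d=65  (d history now [(2, 65)])
v3: WRITE c=18  (c history now [(3, 18)])
READ b @v3: history=[] -> no version <= 3 -> NONE
v4: WRITE d=31  (d history now [(2, 65), (4, 31)])
v5: WRITE d=61  (d history now [(2, 65), (4, 31), (5, 61)])
v6: WRITE c=19  (c history now [(3, 18), (6, 19)])
v7: WRITE b=52  (b history now [(7, 52)])
v8: WRITE d=26  (d history now [(2, 65), (4, 31), (5, 61), (8, 26)])
v9: WRITE e=34  (e history now [(9, 34)])
READ a @v6: history=[(1, 29)] -> pick v1 -> 29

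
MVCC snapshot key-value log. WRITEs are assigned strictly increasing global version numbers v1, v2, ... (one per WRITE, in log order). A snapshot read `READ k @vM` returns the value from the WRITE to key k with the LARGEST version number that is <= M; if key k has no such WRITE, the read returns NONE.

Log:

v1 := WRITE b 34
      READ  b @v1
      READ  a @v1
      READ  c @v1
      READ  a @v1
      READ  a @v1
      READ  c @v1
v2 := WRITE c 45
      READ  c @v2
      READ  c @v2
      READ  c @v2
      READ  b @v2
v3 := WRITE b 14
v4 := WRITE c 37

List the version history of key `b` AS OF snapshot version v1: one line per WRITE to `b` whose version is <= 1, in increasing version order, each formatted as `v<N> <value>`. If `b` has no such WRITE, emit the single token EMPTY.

Scan writes for key=b with version <= 1:
  v1 WRITE b 34 -> keep
  v2 WRITE c 45 -> skip
  v3 WRITE b 14 -> drop (> snap)
  v4 WRITE c 37 -> skip
Collected: [(1, 34)]

Answer: v1 34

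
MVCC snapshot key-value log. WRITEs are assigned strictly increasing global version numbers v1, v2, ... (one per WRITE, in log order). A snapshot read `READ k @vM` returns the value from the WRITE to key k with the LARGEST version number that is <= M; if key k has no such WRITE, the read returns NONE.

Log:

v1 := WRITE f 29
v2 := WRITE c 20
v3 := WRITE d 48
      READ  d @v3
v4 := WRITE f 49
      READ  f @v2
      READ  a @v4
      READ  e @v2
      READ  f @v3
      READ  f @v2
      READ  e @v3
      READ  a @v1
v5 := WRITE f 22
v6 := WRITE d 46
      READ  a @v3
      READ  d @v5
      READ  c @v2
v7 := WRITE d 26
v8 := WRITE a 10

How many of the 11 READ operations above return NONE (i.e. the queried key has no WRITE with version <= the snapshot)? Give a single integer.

v1: WRITE f=29  (f history now [(1, 29)])
v2: WRITE c=20  (c history now [(2, 20)])
v3: WRITE d=48  (d history now [(3, 48)])
READ d @v3: history=[(3, 48)] -> pick v3 -> 48
v4: WRITE f=49  (f history now [(1, 29), (4, 49)])
READ f @v2: history=[(1, 29), (4, 49)] -> pick v1 -> 29
READ a @v4: history=[] -> no version <= 4 -> NONE
READ e @v2: history=[] -> no version <= 2 -> NONE
READ f @v3: history=[(1, 29), (4, 49)] -> pick v1 -> 29
READ f @v2: history=[(1, 29), (4, 49)] -> pick v1 -> 29
READ e @v3: history=[] -> no version <= 3 -> NONE
READ a @v1: history=[] -> no version <= 1 -> NONE
v5: WRITE f=22  (f history now [(1, 29), (4, 49), (5, 22)])
v6: WRITE d=46  (d history now [(3, 48), (6, 46)])
READ a @v3: history=[] -> no version <= 3 -> NONE
READ d @v5: history=[(3, 48), (6, 46)] -> pick v3 -> 48
READ c @v2: history=[(2, 20)] -> pick v2 -> 20
v7: WRITE d=26  (d history now [(3, 48), (6, 46), (7, 26)])
v8: WRITE a=10  (a history now [(8, 10)])
Read results in order: ['48', '29', 'NONE', 'NONE', '29', '29', 'NONE', 'NONE', 'NONE', '48', '20']
NONE count = 5

Answer: 5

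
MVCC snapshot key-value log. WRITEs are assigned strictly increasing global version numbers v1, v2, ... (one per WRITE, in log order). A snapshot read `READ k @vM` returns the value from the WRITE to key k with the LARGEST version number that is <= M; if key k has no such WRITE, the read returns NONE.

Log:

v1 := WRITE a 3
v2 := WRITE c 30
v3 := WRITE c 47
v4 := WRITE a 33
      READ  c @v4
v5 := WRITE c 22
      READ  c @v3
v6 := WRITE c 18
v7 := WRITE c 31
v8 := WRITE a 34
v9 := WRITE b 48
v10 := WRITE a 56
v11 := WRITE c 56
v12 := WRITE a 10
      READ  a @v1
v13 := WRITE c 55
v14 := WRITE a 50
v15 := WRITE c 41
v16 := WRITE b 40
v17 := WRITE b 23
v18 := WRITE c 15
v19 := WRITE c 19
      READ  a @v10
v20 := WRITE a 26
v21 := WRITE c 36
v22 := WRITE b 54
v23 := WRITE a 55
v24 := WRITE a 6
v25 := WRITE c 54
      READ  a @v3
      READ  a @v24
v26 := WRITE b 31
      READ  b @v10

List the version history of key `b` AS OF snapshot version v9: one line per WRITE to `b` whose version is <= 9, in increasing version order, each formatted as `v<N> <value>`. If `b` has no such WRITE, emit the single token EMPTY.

Answer: v9 48

Derivation:
Scan writes for key=b with version <= 9:
  v1 WRITE a 3 -> skip
  v2 WRITE c 30 -> skip
  v3 WRITE c 47 -> skip
  v4 WRITE a 33 -> skip
  v5 WRITE c 22 -> skip
  v6 WRITE c 18 -> skip
  v7 WRITE c 31 -> skip
  v8 WRITE a 34 -> skip
  v9 WRITE b 48 -> keep
  v10 WRITE a 56 -> skip
  v11 WRITE c 56 -> skip
  v12 WRITE a 10 -> skip
  v13 WRITE c 55 -> skip
  v14 WRITE a 50 -> skip
  v15 WRITE c 41 -> skip
  v16 WRITE b 40 -> drop (> snap)
  v17 WRITE b 23 -> drop (> snap)
  v18 WRITE c 15 -> skip
  v19 WRITE c 19 -> skip
  v20 WRITE a 26 -> skip
  v21 WRITE c 36 -> skip
  v22 WRITE b 54 -> drop (> snap)
  v23 WRITE a 55 -> skip
  v24 WRITE a 6 -> skip
  v25 WRITE c 54 -> skip
  v26 WRITE b 31 -> drop (> snap)
Collected: [(9, 48)]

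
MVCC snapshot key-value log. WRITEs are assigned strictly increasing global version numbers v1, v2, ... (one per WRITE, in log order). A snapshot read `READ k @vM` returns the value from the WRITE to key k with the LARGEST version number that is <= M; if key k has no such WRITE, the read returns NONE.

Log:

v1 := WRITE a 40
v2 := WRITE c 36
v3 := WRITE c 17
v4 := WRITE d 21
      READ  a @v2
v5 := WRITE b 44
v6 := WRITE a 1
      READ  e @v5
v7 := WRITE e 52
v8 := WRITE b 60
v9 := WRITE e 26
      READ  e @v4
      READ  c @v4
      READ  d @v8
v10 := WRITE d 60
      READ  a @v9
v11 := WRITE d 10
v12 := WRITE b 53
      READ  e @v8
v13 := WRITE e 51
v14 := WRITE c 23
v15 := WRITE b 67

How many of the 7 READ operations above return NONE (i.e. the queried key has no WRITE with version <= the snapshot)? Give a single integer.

v1: WRITE a=40  (a history now [(1, 40)])
v2: WRITE c=36  (c history now [(2, 36)])
v3: WRITE c=17  (c history now [(2, 36), (3, 17)])
v4: WRITE d=21  (d history now [(4, 21)])
READ a @v2: history=[(1, 40)] -> pick v1 -> 40
v5: WRITE b=44  (b history now [(5, 44)])
v6: WRITE a=1  (a history now [(1, 40), (6, 1)])
READ e @v5: history=[] -> no version <= 5 -> NONE
v7: WRITE e=52  (e history now [(7, 52)])
v8: WRITE b=60  (b history now [(5, 44), (8, 60)])
v9: WRITE e=26  (e history now [(7, 52), (9, 26)])
READ e @v4: history=[(7, 52), (9, 26)] -> no version <= 4 -> NONE
READ c @v4: history=[(2, 36), (3, 17)] -> pick v3 -> 17
READ d @v8: history=[(4, 21)] -> pick v4 -> 21
v10: WRITE d=60  (d history now [(4, 21), (10, 60)])
READ a @v9: history=[(1, 40), (6, 1)] -> pick v6 -> 1
v11: WRITE d=10  (d history now [(4, 21), (10, 60), (11, 10)])
v12: WRITE b=53  (b history now [(5, 44), (8, 60), (12, 53)])
READ e @v8: history=[(7, 52), (9, 26)] -> pick v7 -> 52
v13: WRITE e=51  (e history now [(7, 52), (9, 26), (13, 51)])
v14: WRITE c=23  (c history now [(2, 36), (3, 17), (14, 23)])
v15: WRITE b=67  (b history now [(5, 44), (8, 60), (12, 53), (15, 67)])
Read results in order: ['40', 'NONE', 'NONE', '17', '21', '1', '52']
NONE count = 2

Answer: 2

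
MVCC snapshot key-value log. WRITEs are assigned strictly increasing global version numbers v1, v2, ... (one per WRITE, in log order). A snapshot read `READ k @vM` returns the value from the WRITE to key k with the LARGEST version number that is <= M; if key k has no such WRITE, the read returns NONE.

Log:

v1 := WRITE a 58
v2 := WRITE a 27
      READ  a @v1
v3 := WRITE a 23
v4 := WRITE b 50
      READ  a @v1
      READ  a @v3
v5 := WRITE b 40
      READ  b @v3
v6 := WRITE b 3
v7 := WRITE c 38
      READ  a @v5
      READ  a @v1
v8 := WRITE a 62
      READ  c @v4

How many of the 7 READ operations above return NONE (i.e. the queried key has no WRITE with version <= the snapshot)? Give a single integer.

Answer: 2

Derivation:
v1: WRITE a=58  (a history now [(1, 58)])
v2: WRITE a=27  (a history now [(1, 58), (2, 27)])
READ a @v1: history=[(1, 58), (2, 27)] -> pick v1 -> 58
v3: WRITE a=23  (a history now [(1, 58), (2, 27), (3, 23)])
v4: WRITE b=50  (b history now [(4, 50)])
READ a @v1: history=[(1, 58), (2, 27), (3, 23)] -> pick v1 -> 58
READ a @v3: history=[(1, 58), (2, 27), (3, 23)] -> pick v3 -> 23
v5: WRITE b=40  (b history now [(4, 50), (5, 40)])
READ b @v3: history=[(4, 50), (5, 40)] -> no version <= 3 -> NONE
v6: WRITE b=3  (b history now [(4, 50), (5, 40), (6, 3)])
v7: WRITE c=38  (c history now [(7, 38)])
READ a @v5: history=[(1, 58), (2, 27), (3, 23)] -> pick v3 -> 23
READ a @v1: history=[(1, 58), (2, 27), (3, 23)] -> pick v1 -> 58
v8: WRITE a=62  (a history now [(1, 58), (2, 27), (3, 23), (8, 62)])
READ c @v4: history=[(7, 38)] -> no version <= 4 -> NONE
Read results in order: ['58', '58', '23', 'NONE', '23', '58', 'NONE']
NONE count = 2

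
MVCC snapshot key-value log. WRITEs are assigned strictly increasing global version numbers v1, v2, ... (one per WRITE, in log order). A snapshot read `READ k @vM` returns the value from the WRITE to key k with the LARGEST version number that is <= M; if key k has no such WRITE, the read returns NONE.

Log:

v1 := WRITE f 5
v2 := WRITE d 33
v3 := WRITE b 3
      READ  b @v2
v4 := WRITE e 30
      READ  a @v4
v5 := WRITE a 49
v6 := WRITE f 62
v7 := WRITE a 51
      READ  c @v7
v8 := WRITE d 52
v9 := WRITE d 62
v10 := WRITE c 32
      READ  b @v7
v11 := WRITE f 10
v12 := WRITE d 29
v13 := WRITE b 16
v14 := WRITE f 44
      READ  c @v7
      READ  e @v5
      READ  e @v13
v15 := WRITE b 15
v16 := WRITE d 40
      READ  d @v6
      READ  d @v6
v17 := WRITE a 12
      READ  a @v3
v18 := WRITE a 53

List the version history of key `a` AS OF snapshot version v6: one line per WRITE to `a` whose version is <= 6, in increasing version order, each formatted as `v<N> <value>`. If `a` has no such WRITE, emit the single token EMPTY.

Scan writes for key=a with version <= 6:
  v1 WRITE f 5 -> skip
  v2 WRITE d 33 -> skip
  v3 WRITE b 3 -> skip
  v4 WRITE e 30 -> skip
  v5 WRITE a 49 -> keep
  v6 WRITE f 62 -> skip
  v7 WRITE a 51 -> drop (> snap)
  v8 WRITE d 52 -> skip
  v9 WRITE d 62 -> skip
  v10 WRITE c 32 -> skip
  v11 WRITE f 10 -> skip
  v12 WRITE d 29 -> skip
  v13 WRITE b 16 -> skip
  v14 WRITE f 44 -> skip
  v15 WRITE b 15 -> skip
  v16 WRITE d 40 -> skip
  v17 WRITE a 12 -> drop (> snap)
  v18 WRITE a 53 -> drop (> snap)
Collected: [(5, 49)]

Answer: v5 49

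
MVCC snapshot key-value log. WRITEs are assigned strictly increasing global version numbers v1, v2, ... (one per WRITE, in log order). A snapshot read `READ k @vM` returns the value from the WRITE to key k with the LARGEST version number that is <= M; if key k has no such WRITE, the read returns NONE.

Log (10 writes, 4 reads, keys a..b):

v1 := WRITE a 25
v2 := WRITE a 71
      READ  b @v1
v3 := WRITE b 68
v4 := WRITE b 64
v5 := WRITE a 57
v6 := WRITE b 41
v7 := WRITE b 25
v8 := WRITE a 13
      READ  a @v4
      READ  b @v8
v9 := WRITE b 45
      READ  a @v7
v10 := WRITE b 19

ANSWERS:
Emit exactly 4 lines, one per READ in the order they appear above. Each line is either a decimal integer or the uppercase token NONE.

Answer: NONE
71
25
57

Derivation:
v1: WRITE a=25  (a history now [(1, 25)])
v2: WRITE a=71  (a history now [(1, 25), (2, 71)])
READ b @v1: history=[] -> no version <= 1 -> NONE
v3: WRITE b=68  (b history now [(3, 68)])
v4: WRITE b=64  (b history now [(3, 68), (4, 64)])
v5: WRITE a=57  (a history now [(1, 25), (2, 71), (5, 57)])
v6: WRITE b=41  (b history now [(3, 68), (4, 64), (6, 41)])
v7: WRITE b=25  (b history now [(3, 68), (4, 64), (6, 41), (7, 25)])
v8: WRITE a=13  (a history now [(1, 25), (2, 71), (5, 57), (8, 13)])
READ a @v4: history=[(1, 25), (2, 71), (5, 57), (8, 13)] -> pick v2 -> 71
READ b @v8: history=[(3, 68), (4, 64), (6, 41), (7, 25)] -> pick v7 -> 25
v9: WRITE b=45  (b history now [(3, 68), (4, 64), (6, 41), (7, 25), (9, 45)])
READ a @v7: history=[(1, 25), (2, 71), (5, 57), (8, 13)] -> pick v5 -> 57
v10: WRITE b=19  (b history now [(3, 68), (4, 64), (6, 41), (7, 25), (9, 45), (10, 19)])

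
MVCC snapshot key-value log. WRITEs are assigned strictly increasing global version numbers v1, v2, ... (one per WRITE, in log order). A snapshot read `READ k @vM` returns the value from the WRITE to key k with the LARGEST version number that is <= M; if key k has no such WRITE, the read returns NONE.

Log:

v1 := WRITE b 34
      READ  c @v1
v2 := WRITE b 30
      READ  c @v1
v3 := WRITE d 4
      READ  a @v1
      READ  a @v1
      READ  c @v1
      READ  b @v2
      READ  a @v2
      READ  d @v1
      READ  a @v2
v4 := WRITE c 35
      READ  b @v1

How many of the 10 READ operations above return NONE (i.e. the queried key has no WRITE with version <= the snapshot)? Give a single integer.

Answer: 8

Derivation:
v1: WRITE b=34  (b history now [(1, 34)])
READ c @v1: history=[] -> no version <= 1 -> NONE
v2: WRITE b=30  (b history now [(1, 34), (2, 30)])
READ c @v1: history=[] -> no version <= 1 -> NONE
v3: WRITE d=4  (d history now [(3, 4)])
READ a @v1: history=[] -> no version <= 1 -> NONE
READ a @v1: history=[] -> no version <= 1 -> NONE
READ c @v1: history=[] -> no version <= 1 -> NONE
READ b @v2: history=[(1, 34), (2, 30)] -> pick v2 -> 30
READ a @v2: history=[] -> no version <= 2 -> NONE
READ d @v1: history=[(3, 4)] -> no version <= 1 -> NONE
READ a @v2: history=[] -> no version <= 2 -> NONE
v4: WRITE c=35  (c history now [(4, 35)])
READ b @v1: history=[(1, 34), (2, 30)] -> pick v1 -> 34
Read results in order: ['NONE', 'NONE', 'NONE', 'NONE', 'NONE', '30', 'NONE', 'NONE', 'NONE', '34']
NONE count = 8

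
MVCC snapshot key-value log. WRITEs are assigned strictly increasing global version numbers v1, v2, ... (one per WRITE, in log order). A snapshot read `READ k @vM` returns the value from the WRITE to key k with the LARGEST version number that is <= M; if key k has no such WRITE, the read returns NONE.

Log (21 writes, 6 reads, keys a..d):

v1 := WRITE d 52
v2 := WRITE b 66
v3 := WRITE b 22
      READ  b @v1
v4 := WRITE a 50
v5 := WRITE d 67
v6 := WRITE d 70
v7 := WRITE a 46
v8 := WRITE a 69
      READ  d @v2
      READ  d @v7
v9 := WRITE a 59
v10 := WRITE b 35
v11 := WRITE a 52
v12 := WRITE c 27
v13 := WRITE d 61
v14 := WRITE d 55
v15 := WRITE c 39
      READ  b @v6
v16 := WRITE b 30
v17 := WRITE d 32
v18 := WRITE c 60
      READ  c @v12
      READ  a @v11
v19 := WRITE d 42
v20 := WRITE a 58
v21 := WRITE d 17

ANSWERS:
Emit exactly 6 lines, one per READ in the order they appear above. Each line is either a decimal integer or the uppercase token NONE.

Answer: NONE
52
70
22
27
52

Derivation:
v1: WRITE d=52  (d history now [(1, 52)])
v2: WRITE b=66  (b history now [(2, 66)])
v3: WRITE b=22  (b history now [(2, 66), (3, 22)])
READ b @v1: history=[(2, 66), (3, 22)] -> no version <= 1 -> NONE
v4: WRITE a=50  (a history now [(4, 50)])
v5: WRITE d=67  (d history now [(1, 52), (5, 67)])
v6: WRITE d=70  (d history now [(1, 52), (5, 67), (6, 70)])
v7: WRITE a=46  (a history now [(4, 50), (7, 46)])
v8: WRITE a=69  (a history now [(4, 50), (7, 46), (8, 69)])
READ d @v2: history=[(1, 52), (5, 67), (6, 70)] -> pick v1 -> 52
READ d @v7: history=[(1, 52), (5, 67), (6, 70)] -> pick v6 -> 70
v9: WRITE a=59  (a history now [(4, 50), (7, 46), (8, 69), (9, 59)])
v10: WRITE b=35  (b history now [(2, 66), (3, 22), (10, 35)])
v11: WRITE a=52  (a history now [(4, 50), (7, 46), (8, 69), (9, 59), (11, 52)])
v12: WRITE c=27  (c history now [(12, 27)])
v13: WRITE d=61  (d history now [(1, 52), (5, 67), (6, 70), (13, 61)])
v14: WRITE d=55  (d history now [(1, 52), (5, 67), (6, 70), (13, 61), (14, 55)])
v15: WRITE c=39  (c history now [(12, 27), (15, 39)])
READ b @v6: history=[(2, 66), (3, 22), (10, 35)] -> pick v3 -> 22
v16: WRITE b=30  (b history now [(2, 66), (3, 22), (10, 35), (16, 30)])
v17: WRITE d=32  (d history now [(1, 52), (5, 67), (6, 70), (13, 61), (14, 55), (17, 32)])
v18: WRITE c=60  (c history now [(12, 27), (15, 39), (18, 60)])
READ c @v12: history=[(12, 27), (15, 39), (18, 60)] -> pick v12 -> 27
READ a @v11: history=[(4, 50), (7, 46), (8, 69), (9, 59), (11, 52)] -> pick v11 -> 52
v19: WRITE d=42  (d history now [(1, 52), (5, 67), (6, 70), (13, 61), (14, 55), (17, 32), (19, 42)])
v20: WRITE a=58  (a history now [(4, 50), (7, 46), (8, 69), (9, 59), (11, 52), (20, 58)])
v21: WRITE d=17  (d history now [(1, 52), (5, 67), (6, 70), (13, 61), (14, 55), (17, 32), (19, 42), (21, 17)])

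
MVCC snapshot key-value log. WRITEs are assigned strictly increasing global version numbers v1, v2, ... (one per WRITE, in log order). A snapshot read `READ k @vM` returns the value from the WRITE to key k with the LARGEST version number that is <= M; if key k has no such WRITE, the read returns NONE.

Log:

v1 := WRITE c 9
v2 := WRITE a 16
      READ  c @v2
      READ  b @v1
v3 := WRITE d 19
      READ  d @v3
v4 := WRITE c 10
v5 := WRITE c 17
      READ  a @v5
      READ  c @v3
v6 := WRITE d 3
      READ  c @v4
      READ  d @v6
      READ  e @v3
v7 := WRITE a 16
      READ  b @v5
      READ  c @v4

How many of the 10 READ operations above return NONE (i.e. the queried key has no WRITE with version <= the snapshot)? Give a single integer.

Answer: 3

Derivation:
v1: WRITE c=9  (c history now [(1, 9)])
v2: WRITE a=16  (a history now [(2, 16)])
READ c @v2: history=[(1, 9)] -> pick v1 -> 9
READ b @v1: history=[] -> no version <= 1 -> NONE
v3: WRITE d=19  (d history now [(3, 19)])
READ d @v3: history=[(3, 19)] -> pick v3 -> 19
v4: WRITE c=10  (c history now [(1, 9), (4, 10)])
v5: WRITE c=17  (c history now [(1, 9), (4, 10), (5, 17)])
READ a @v5: history=[(2, 16)] -> pick v2 -> 16
READ c @v3: history=[(1, 9), (4, 10), (5, 17)] -> pick v1 -> 9
v6: WRITE d=3  (d history now [(3, 19), (6, 3)])
READ c @v4: history=[(1, 9), (4, 10), (5, 17)] -> pick v4 -> 10
READ d @v6: history=[(3, 19), (6, 3)] -> pick v6 -> 3
READ e @v3: history=[] -> no version <= 3 -> NONE
v7: WRITE a=16  (a history now [(2, 16), (7, 16)])
READ b @v5: history=[] -> no version <= 5 -> NONE
READ c @v4: history=[(1, 9), (4, 10), (5, 17)] -> pick v4 -> 10
Read results in order: ['9', 'NONE', '19', '16', '9', '10', '3', 'NONE', 'NONE', '10']
NONE count = 3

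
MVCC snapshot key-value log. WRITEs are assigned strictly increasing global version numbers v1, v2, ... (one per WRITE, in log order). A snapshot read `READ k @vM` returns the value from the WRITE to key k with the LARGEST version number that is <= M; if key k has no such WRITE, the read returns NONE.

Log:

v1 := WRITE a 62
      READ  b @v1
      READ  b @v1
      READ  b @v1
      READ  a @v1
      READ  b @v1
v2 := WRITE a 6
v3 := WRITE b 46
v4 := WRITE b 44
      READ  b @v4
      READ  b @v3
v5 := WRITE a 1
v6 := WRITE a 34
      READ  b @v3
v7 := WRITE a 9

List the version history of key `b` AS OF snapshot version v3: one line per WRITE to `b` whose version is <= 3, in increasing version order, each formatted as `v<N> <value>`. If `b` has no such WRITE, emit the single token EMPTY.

Answer: v3 46

Derivation:
Scan writes for key=b with version <= 3:
  v1 WRITE a 62 -> skip
  v2 WRITE a 6 -> skip
  v3 WRITE b 46 -> keep
  v4 WRITE b 44 -> drop (> snap)
  v5 WRITE a 1 -> skip
  v6 WRITE a 34 -> skip
  v7 WRITE a 9 -> skip
Collected: [(3, 46)]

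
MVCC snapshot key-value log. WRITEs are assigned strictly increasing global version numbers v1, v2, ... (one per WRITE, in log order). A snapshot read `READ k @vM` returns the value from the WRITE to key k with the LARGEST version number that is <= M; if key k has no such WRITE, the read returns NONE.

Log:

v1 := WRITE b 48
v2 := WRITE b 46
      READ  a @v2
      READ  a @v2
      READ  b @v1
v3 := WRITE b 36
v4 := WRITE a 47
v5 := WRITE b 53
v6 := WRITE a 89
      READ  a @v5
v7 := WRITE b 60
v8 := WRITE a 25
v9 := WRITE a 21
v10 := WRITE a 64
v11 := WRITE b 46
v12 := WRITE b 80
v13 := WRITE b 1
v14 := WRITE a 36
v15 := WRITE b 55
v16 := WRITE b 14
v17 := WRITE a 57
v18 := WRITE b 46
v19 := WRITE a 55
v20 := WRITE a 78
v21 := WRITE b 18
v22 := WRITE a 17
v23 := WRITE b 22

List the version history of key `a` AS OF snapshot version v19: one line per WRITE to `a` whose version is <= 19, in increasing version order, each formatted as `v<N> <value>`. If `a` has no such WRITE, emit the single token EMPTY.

Scan writes for key=a with version <= 19:
  v1 WRITE b 48 -> skip
  v2 WRITE b 46 -> skip
  v3 WRITE b 36 -> skip
  v4 WRITE a 47 -> keep
  v5 WRITE b 53 -> skip
  v6 WRITE a 89 -> keep
  v7 WRITE b 60 -> skip
  v8 WRITE a 25 -> keep
  v9 WRITE a 21 -> keep
  v10 WRITE a 64 -> keep
  v11 WRITE b 46 -> skip
  v12 WRITE b 80 -> skip
  v13 WRITE b 1 -> skip
  v14 WRITE a 36 -> keep
  v15 WRITE b 55 -> skip
  v16 WRITE b 14 -> skip
  v17 WRITE a 57 -> keep
  v18 WRITE b 46 -> skip
  v19 WRITE a 55 -> keep
  v20 WRITE a 78 -> drop (> snap)
  v21 WRITE b 18 -> skip
  v22 WRITE a 17 -> drop (> snap)
  v23 WRITE b 22 -> skip
Collected: [(4, 47), (6, 89), (8, 25), (9, 21), (10, 64), (14, 36), (17, 57), (19, 55)]

Answer: v4 47
v6 89
v8 25
v9 21
v10 64
v14 36
v17 57
v19 55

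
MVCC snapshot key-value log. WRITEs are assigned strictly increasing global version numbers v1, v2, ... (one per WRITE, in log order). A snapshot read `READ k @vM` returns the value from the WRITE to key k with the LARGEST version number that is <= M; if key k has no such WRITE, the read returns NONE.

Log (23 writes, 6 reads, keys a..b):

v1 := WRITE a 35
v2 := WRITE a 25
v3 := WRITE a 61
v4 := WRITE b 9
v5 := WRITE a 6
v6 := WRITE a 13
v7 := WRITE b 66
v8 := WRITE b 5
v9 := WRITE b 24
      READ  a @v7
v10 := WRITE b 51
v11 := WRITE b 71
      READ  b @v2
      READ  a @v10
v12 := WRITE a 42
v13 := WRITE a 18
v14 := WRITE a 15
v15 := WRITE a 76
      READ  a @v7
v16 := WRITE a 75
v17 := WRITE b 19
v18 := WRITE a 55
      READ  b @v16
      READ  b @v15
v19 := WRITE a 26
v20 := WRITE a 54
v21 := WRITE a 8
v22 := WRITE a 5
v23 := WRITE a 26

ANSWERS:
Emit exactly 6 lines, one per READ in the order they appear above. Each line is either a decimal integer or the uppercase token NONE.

Answer: 13
NONE
13
13
71
71

Derivation:
v1: WRITE a=35  (a history now [(1, 35)])
v2: WRITE a=25  (a history now [(1, 35), (2, 25)])
v3: WRITE a=61  (a history now [(1, 35), (2, 25), (3, 61)])
v4: WRITE b=9  (b history now [(4, 9)])
v5: WRITE a=6  (a history now [(1, 35), (2, 25), (3, 61), (5, 6)])
v6: WRITE a=13  (a history now [(1, 35), (2, 25), (3, 61), (5, 6), (6, 13)])
v7: WRITE b=66  (b history now [(4, 9), (7, 66)])
v8: WRITE b=5  (b history now [(4, 9), (7, 66), (8, 5)])
v9: WRITE b=24  (b history now [(4, 9), (7, 66), (8, 5), (9, 24)])
READ a @v7: history=[(1, 35), (2, 25), (3, 61), (5, 6), (6, 13)] -> pick v6 -> 13
v10: WRITE b=51  (b history now [(4, 9), (7, 66), (8, 5), (9, 24), (10, 51)])
v11: WRITE b=71  (b history now [(4, 9), (7, 66), (8, 5), (9, 24), (10, 51), (11, 71)])
READ b @v2: history=[(4, 9), (7, 66), (8, 5), (9, 24), (10, 51), (11, 71)] -> no version <= 2 -> NONE
READ a @v10: history=[(1, 35), (2, 25), (3, 61), (5, 6), (6, 13)] -> pick v6 -> 13
v12: WRITE a=42  (a history now [(1, 35), (2, 25), (3, 61), (5, 6), (6, 13), (12, 42)])
v13: WRITE a=18  (a history now [(1, 35), (2, 25), (3, 61), (5, 6), (6, 13), (12, 42), (13, 18)])
v14: WRITE a=15  (a history now [(1, 35), (2, 25), (3, 61), (5, 6), (6, 13), (12, 42), (13, 18), (14, 15)])
v15: WRITE a=76  (a history now [(1, 35), (2, 25), (3, 61), (5, 6), (6, 13), (12, 42), (13, 18), (14, 15), (15, 76)])
READ a @v7: history=[(1, 35), (2, 25), (3, 61), (5, 6), (6, 13), (12, 42), (13, 18), (14, 15), (15, 76)] -> pick v6 -> 13
v16: WRITE a=75  (a history now [(1, 35), (2, 25), (3, 61), (5, 6), (6, 13), (12, 42), (13, 18), (14, 15), (15, 76), (16, 75)])
v17: WRITE b=19  (b history now [(4, 9), (7, 66), (8, 5), (9, 24), (10, 51), (11, 71), (17, 19)])
v18: WRITE a=55  (a history now [(1, 35), (2, 25), (3, 61), (5, 6), (6, 13), (12, 42), (13, 18), (14, 15), (15, 76), (16, 75), (18, 55)])
READ b @v16: history=[(4, 9), (7, 66), (8, 5), (9, 24), (10, 51), (11, 71), (17, 19)] -> pick v11 -> 71
READ b @v15: history=[(4, 9), (7, 66), (8, 5), (9, 24), (10, 51), (11, 71), (17, 19)] -> pick v11 -> 71
v19: WRITE a=26  (a history now [(1, 35), (2, 25), (3, 61), (5, 6), (6, 13), (12, 42), (13, 18), (14, 15), (15, 76), (16, 75), (18, 55), (19, 26)])
v20: WRITE a=54  (a history now [(1, 35), (2, 25), (3, 61), (5, 6), (6, 13), (12, 42), (13, 18), (14, 15), (15, 76), (16, 75), (18, 55), (19, 26), (20, 54)])
v21: WRITE a=8  (a history now [(1, 35), (2, 25), (3, 61), (5, 6), (6, 13), (12, 42), (13, 18), (14, 15), (15, 76), (16, 75), (18, 55), (19, 26), (20, 54), (21, 8)])
v22: WRITE a=5  (a history now [(1, 35), (2, 25), (3, 61), (5, 6), (6, 13), (12, 42), (13, 18), (14, 15), (15, 76), (16, 75), (18, 55), (19, 26), (20, 54), (21, 8), (22, 5)])
v23: WRITE a=26  (a history now [(1, 35), (2, 25), (3, 61), (5, 6), (6, 13), (12, 42), (13, 18), (14, 15), (15, 76), (16, 75), (18, 55), (19, 26), (20, 54), (21, 8), (22, 5), (23, 26)])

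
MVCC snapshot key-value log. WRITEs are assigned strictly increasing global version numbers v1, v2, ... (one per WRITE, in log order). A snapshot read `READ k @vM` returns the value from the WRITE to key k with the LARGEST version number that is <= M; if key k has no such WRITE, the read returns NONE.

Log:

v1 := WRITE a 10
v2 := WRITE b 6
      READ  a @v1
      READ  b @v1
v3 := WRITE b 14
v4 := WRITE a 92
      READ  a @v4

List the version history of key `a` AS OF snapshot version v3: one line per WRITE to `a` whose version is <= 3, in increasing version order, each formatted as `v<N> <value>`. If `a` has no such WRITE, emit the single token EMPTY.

Scan writes for key=a with version <= 3:
  v1 WRITE a 10 -> keep
  v2 WRITE b 6 -> skip
  v3 WRITE b 14 -> skip
  v4 WRITE a 92 -> drop (> snap)
Collected: [(1, 10)]

Answer: v1 10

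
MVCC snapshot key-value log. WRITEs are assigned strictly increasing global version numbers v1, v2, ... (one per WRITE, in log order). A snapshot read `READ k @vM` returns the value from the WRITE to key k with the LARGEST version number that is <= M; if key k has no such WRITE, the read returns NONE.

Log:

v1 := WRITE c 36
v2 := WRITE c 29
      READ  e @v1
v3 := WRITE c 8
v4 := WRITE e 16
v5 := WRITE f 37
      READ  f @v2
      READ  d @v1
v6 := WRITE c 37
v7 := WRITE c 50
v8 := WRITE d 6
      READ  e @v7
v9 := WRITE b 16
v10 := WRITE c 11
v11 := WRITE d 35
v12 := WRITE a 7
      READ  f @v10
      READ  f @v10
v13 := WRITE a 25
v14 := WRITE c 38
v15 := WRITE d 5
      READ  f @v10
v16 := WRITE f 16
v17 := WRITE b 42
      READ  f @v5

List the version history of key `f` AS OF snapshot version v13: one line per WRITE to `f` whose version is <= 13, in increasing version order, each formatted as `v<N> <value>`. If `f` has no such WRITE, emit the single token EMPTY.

Scan writes for key=f with version <= 13:
  v1 WRITE c 36 -> skip
  v2 WRITE c 29 -> skip
  v3 WRITE c 8 -> skip
  v4 WRITE e 16 -> skip
  v5 WRITE f 37 -> keep
  v6 WRITE c 37 -> skip
  v7 WRITE c 50 -> skip
  v8 WRITE d 6 -> skip
  v9 WRITE b 16 -> skip
  v10 WRITE c 11 -> skip
  v11 WRITE d 35 -> skip
  v12 WRITE a 7 -> skip
  v13 WRITE a 25 -> skip
  v14 WRITE c 38 -> skip
  v15 WRITE d 5 -> skip
  v16 WRITE f 16 -> drop (> snap)
  v17 WRITE b 42 -> skip
Collected: [(5, 37)]

Answer: v5 37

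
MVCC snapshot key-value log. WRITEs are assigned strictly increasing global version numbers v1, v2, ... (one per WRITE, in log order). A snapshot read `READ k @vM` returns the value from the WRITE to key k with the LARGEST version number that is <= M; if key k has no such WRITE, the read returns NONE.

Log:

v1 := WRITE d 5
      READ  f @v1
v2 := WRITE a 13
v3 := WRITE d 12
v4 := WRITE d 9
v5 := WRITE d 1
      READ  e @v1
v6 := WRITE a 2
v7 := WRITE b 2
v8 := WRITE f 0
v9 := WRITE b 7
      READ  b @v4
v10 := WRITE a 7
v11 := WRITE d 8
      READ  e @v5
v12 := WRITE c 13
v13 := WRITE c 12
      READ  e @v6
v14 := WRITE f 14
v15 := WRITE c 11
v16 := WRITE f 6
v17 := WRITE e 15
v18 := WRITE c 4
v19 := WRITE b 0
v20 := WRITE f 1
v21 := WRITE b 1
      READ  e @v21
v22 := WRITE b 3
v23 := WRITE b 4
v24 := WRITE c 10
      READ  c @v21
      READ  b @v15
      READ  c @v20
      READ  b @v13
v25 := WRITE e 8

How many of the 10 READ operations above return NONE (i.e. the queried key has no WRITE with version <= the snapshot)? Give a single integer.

Answer: 5

Derivation:
v1: WRITE d=5  (d history now [(1, 5)])
READ f @v1: history=[] -> no version <= 1 -> NONE
v2: WRITE a=13  (a history now [(2, 13)])
v3: WRITE d=12  (d history now [(1, 5), (3, 12)])
v4: WRITE d=9  (d history now [(1, 5), (3, 12), (4, 9)])
v5: WRITE d=1  (d history now [(1, 5), (3, 12), (4, 9), (5, 1)])
READ e @v1: history=[] -> no version <= 1 -> NONE
v6: WRITE a=2  (a history now [(2, 13), (6, 2)])
v7: WRITE b=2  (b history now [(7, 2)])
v8: WRITE f=0  (f history now [(8, 0)])
v9: WRITE b=7  (b history now [(7, 2), (9, 7)])
READ b @v4: history=[(7, 2), (9, 7)] -> no version <= 4 -> NONE
v10: WRITE a=7  (a history now [(2, 13), (6, 2), (10, 7)])
v11: WRITE d=8  (d history now [(1, 5), (3, 12), (4, 9), (5, 1), (11, 8)])
READ e @v5: history=[] -> no version <= 5 -> NONE
v12: WRITE c=13  (c history now [(12, 13)])
v13: WRITE c=12  (c history now [(12, 13), (13, 12)])
READ e @v6: history=[] -> no version <= 6 -> NONE
v14: WRITE f=14  (f history now [(8, 0), (14, 14)])
v15: WRITE c=11  (c history now [(12, 13), (13, 12), (15, 11)])
v16: WRITE f=6  (f history now [(8, 0), (14, 14), (16, 6)])
v17: WRITE e=15  (e history now [(17, 15)])
v18: WRITE c=4  (c history now [(12, 13), (13, 12), (15, 11), (18, 4)])
v19: WRITE b=0  (b history now [(7, 2), (9, 7), (19, 0)])
v20: WRITE f=1  (f history now [(8, 0), (14, 14), (16, 6), (20, 1)])
v21: WRITE b=1  (b history now [(7, 2), (9, 7), (19, 0), (21, 1)])
READ e @v21: history=[(17, 15)] -> pick v17 -> 15
v22: WRITE b=3  (b history now [(7, 2), (9, 7), (19, 0), (21, 1), (22, 3)])
v23: WRITE b=4  (b history now [(7, 2), (9, 7), (19, 0), (21, 1), (22, 3), (23, 4)])
v24: WRITE c=10  (c history now [(12, 13), (13, 12), (15, 11), (18, 4), (24, 10)])
READ c @v21: history=[(12, 13), (13, 12), (15, 11), (18, 4), (24, 10)] -> pick v18 -> 4
READ b @v15: history=[(7, 2), (9, 7), (19, 0), (21, 1), (22, 3), (23, 4)] -> pick v9 -> 7
READ c @v20: history=[(12, 13), (13, 12), (15, 11), (18, 4), (24, 10)] -> pick v18 -> 4
READ b @v13: history=[(7, 2), (9, 7), (19, 0), (21, 1), (22, 3), (23, 4)] -> pick v9 -> 7
v25: WRITE e=8  (e history now [(17, 15), (25, 8)])
Read results in order: ['NONE', 'NONE', 'NONE', 'NONE', 'NONE', '15', '4', '7', '4', '7']
NONE count = 5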